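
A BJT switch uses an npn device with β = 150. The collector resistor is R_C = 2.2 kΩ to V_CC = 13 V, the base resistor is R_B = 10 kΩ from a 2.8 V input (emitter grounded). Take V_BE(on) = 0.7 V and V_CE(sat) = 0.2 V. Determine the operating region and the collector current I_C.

saturation; I_C ≈ 5.8 mA

Assume active: I_B = (2.8 − 0.7)/10 = 0.21 mA, giving I_C = β·I_B = 31.5 mA.
But then V_CE = 13 − 31.5×2.2 = -56.3 V < V_CE(sat) = 0.2 V — impossible in the active region.
So the transistor is saturated. With V_CE = 0.2 V, I_C = (V_CC − 0.2)/R_C = 12.8/2.2 = 5.82 mA.
Check: β·I_B = 31.5 mA > I_C = 5.82 mA, confirming saturation.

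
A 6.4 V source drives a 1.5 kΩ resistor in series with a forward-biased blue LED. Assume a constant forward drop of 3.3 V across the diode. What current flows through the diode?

KVL around the loop: 6.4 = V_D + I·R = 3.3 + I × 1.5 kΩ.
So I = (6.4 − 3.3) / 1.5 kΩ = 3.1 / 1.5 = 2.07 mA.

I ≈ 2.1 mA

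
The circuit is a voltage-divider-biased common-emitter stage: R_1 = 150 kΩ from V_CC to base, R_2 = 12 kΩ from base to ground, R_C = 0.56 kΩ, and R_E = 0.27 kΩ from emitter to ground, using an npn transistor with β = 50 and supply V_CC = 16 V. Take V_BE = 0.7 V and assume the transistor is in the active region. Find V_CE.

V_CE ≈ 15 V

Thevenize the base divider: V_Th = V_CC·R_2/(R_1+R_2) = 16×12/162 = 1.19 V, R_Th = R_1‖R_2 = 11.1 kΩ.
Base-emitter loop: V_Th = I_B·R_Th + V_BE + (β+1)I_B·R_E, so I_B = (1.19 − 0.7) / (11.1 + 51×0.27) = 0.0195 mA.
I_C = β·I_B = 50×0.0195 = 0.975 mA, and I_E = (β+1)I_B = 0.995 mA.
V_CE = V_CC − I_C·R_C − I_E·R_E = 16 − 0.975×0.56 − 0.995×0.27 = 15.2 V.
V_CE = 15.2 V > 0.2 V confirms active-region operation.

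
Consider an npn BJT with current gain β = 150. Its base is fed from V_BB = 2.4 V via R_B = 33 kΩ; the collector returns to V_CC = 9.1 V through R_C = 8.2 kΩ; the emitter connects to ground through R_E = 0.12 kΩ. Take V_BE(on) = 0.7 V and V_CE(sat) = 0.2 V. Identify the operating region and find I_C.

saturation; I_C ≈ 1.1 mA

Assume active: I_B = (2.4 − 0.7)/(33 + 151×0.12) = 0.0333 mA, I_C = β·I_B = 4.99 mA.
Then V_CE = 9.1 − 4.99×8.2 − 5.02×0.12 = -32.4 V < 0.2 V — the active assumption fails.
Re-solve with V_CE = 0.2 V. KCL at the emitter: V_E/R_E = (V_BB−0.7−V_E)/R_B + (V_CC−0.2−V_E)/R_C, giving V_E = 0.134 V.
I_C = (V_CC − 0.2 − V_E)/R_C = (8.9 − 0.134)/8.2 = 1.07 mA.
Check: I_B = (1.7 − 0.134)/33 = 0.0475 mA, and β·I_B = 7.12 mA > I_C, confirming saturation.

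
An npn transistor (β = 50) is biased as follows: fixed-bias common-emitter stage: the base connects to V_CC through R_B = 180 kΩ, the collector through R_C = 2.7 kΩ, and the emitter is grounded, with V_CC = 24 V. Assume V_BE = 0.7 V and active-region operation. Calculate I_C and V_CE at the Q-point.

Base loop: V_CC = I_B·R_B + V_BE, so I_B = (24 − 0.7)/180 kΩ = 0.129 mA.
In the active region I_C = β·I_B = 50 × 0.129 = 6.47 mA.
Collector loop: V_CE = V_CC − I_C·R_C = 24 − 6.47×2.7 = 6.52 V.
Since V_CE = 6.52 V > V_CE(sat) ≈ 0.2 V, the transistor is in the active region as assumed.

I_C ≈ 6.5 mA, V_CE ≈ 6.5 V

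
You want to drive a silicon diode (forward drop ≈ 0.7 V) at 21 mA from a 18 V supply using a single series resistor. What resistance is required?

The resistor drops V_S − V_D = 18 − 0.7 = 17.3 V at 21 mA.
R = 17.3 V / 21 mA = 0.824 kΩ.

R ≈ 0.82 kΩ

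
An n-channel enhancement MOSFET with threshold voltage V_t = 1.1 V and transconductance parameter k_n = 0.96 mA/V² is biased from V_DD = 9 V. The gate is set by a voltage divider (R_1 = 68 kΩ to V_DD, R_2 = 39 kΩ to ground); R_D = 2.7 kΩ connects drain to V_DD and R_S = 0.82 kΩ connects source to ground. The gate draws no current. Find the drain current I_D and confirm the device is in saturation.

V_G = V_DD·R_2/(R_1+R_2) = 9×39/107 = 3.28 V.
Assume saturation: I_D = (k_n/2)(V_GS − V_t)² with V_GS = V_G − I_D·R_S = 3.28 − 0.82·I_D.
Substituting gives 0.323·I_D² − 2.72·I_D + 2.28 = 0, with roots I_D = 0.947 or 7.47 mA.
The root I_D = 7.47 mA gives V_GS = -2.84 V ≤ V_t, so take I_D = 0.947 mA.
Then V_GS = 2.5 V and V_DS = V_DD − I_D(R_D+R_S) = 9 − 0.947×3.52 = 5.67 V.
Saturation requires V_DS ≥ V_GS − V_t = 1.4 V; 5.67 ≥ 1.4 ✓.

I_D ≈ 0.95 mA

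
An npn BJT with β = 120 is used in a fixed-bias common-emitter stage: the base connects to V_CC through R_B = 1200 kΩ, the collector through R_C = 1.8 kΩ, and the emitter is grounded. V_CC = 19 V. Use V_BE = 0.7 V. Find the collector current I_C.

Base loop: V_CC = I_B·R_B + V_BE, so I_B = (19 − 0.7)/1200 kΩ = 0.0153 mA.
In the active region I_C = β·I_B = 120 × 0.0153 = 1.83 mA.
Collector loop: V_CE = V_CC − I_C·R_C = 19 − 1.83×1.8 = 15.7 V.
Since V_CE = 15.7 V > V_CE(sat) ≈ 0.2 V, the transistor is in the active region as assumed.

I_C ≈ 1.8 mA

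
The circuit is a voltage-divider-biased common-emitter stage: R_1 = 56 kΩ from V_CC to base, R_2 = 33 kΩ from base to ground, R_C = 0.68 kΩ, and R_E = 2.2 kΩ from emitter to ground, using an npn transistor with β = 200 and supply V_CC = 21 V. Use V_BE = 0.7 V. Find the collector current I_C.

I_C ≈ 3.1 mA

Thevenize the base divider: V_Th = V_CC·R_2/(R_1+R_2) = 21×33/89 = 7.79 V, R_Th = R_1‖R_2 = 20.8 kΩ.
Base-emitter loop: V_Th = I_B·R_Th + V_BE + (β+1)I_B·R_E, so I_B = (7.79 − 0.7) / (20.8 + 201×2.2) = 0.0153 mA.
I_C = β·I_B = 200×0.0153 = 3.06 mA, and I_E = (β+1)I_B = 3.08 mA.
V_CE = V_CC − I_C·R_C − I_E·R_E = 21 − 3.06×0.68 − 3.08×2.2 = 12.1 V.
V_CE = 12.1 V > 0.2 V confirms active-region operation.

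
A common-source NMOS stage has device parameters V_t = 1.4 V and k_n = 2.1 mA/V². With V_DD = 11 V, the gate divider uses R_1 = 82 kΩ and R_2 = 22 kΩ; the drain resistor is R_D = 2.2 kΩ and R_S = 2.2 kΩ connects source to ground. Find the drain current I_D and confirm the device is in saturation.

I_D ≈ 0.22 mA

V_G = V_DD·R_2/(R_1+R_2) = 11×22/104 = 2.33 V.
Assume saturation: I_D = (k_n/2)(V_GS − V_t)² with V_GS = V_G − I_D·R_S = 2.33 − 2.2·I_D.
Substituting gives 5.08·I_D² − 5.28·I_D + 0.902 = 0, with roots I_D = 0.215 or 0.824 mA.
The root I_D = 0.824 mA gives V_GS = 0.514 V ≤ V_t, so take I_D = 0.215 mA.
Then V_GS = 1.85 V and V_DS = V_DD − I_D(R_D+R_S) = 11 − 0.215×4.4 = 10.1 V.
Saturation requires V_DS ≥ V_GS − V_t = 0.453 V; 10.1 ≥ 0.453 ✓.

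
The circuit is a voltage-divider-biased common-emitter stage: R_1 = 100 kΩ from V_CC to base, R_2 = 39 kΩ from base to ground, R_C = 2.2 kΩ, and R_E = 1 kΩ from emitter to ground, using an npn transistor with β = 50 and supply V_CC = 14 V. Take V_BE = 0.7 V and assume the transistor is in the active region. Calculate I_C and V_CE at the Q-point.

I_C ≈ 2 mA, V_CE ≈ 7.4 V

Thevenize the base divider: V_Th = V_CC·R_2/(R_1+R_2) = 14×39/139 = 3.93 V, R_Th = R_1‖R_2 = 28.1 kΩ.
Base-emitter loop: V_Th = I_B·R_Th + V_BE + (β+1)I_B·R_E, so I_B = (3.93 − 0.7) / (28.1 + 51×1) = 0.0408 mA.
I_C = β·I_B = 50×0.0408 = 2.04 mA, and I_E = (β+1)I_B = 2.08 mA.
V_CE = V_CC − I_C·R_C − I_E·R_E = 14 − 2.04×2.2 − 2.08×1 = 7.43 V.
V_CE = 7.43 V > 0.2 V confirms active-region operation.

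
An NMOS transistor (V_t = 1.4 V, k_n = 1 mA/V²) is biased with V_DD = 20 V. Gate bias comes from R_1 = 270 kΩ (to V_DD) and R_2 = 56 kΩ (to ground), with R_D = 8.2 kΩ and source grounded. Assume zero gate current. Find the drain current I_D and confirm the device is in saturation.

I_D ≈ 2.1 mA

V_G = V_DD·R_2/(R_1+R_2) = 20×56/326 = 3.44 V. With the source grounded, V_GS = V_G = 3.44 V.
Assume saturation: I_D = (k_n/2)(V_GS − V_t)² = (1/2)×(3.44 − 1.4)² = 0.5×2.04² = 2.07 mA.
V_DS = V_DD − I_D·R_D = 20 − 2.07×8.2 = 3.01 V.
Saturation requires V_DS ≥ V_GS − V_t = 2.04 V; 3.01 ≥ 2.04 ✓.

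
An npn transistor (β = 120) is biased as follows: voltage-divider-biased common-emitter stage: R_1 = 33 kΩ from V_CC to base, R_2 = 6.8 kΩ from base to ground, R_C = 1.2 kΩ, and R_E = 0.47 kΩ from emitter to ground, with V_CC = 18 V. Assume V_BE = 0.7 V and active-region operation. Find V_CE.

Thevenize the base divider: V_Th = V_CC·R_2/(R_1+R_2) = 18×6.8/39.8 = 3.08 V, R_Th = R_1‖R_2 = 5.64 kΩ.
Base-emitter loop: V_Th = I_B·R_Th + V_BE + (β+1)I_B·R_E, so I_B = (3.08 − 0.7) / (5.64 + 121×0.47) = 0.038 mA.
I_C = β·I_B = 120×0.038 = 4.56 mA, and I_E = (β+1)I_B = 4.6 mA.
V_CE = V_CC − I_C·R_C − I_E·R_E = 18 − 4.56×1.2 − 4.6×0.47 = 10.4 V.
V_CE = 10.4 V > 0.2 V confirms active-region operation.

V_CE ≈ 10 V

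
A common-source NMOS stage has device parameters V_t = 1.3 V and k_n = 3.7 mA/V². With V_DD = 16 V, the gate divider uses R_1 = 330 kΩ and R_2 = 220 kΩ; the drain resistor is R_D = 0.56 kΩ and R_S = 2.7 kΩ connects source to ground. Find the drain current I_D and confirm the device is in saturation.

V_G = V_DD·R_2/(R_1+R_2) = 16×220/550 = 6.4 V.
Assume saturation: I_D = (k_n/2)(V_GS − V_t)² with V_GS = V_G − I_D·R_S = 6.4 − 2.7·I_D.
Substituting gives 13.5·I_D² − 51.9·I_D + 48.1 = 0, with roots I_D = 1.55 or 2.3 mA.
The root I_D = 2.3 mA gives V_GS = 0.184 V ≤ V_t, so take I_D = 1.55 mA.
Then V_GS = 2.22 V and V_DS = V_DD − I_D(R_D+R_S) = 16 − 1.55×3.26 = 10.9 V.
Saturation requires V_DS ≥ V_GS − V_t = 0.915 V; 10.9 ≥ 0.915 ✓.

I_D ≈ 1.5 mA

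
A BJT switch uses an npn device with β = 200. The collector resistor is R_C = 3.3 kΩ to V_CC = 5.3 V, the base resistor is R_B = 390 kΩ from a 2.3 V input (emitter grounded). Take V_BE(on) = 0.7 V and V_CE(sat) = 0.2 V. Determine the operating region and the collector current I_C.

Assume active. Base-emitter loop: I_B = (V_BB − V_BE)/R_B = (2.3 − 0.7)/390 = 0.0041 mA.
I_C = β·I_B = 200×0.0041 = 0.821 mA.
V_CE = V_CC − I_C·R_C = 5.3 − 0.821×3.3 = 2.59 V > V_CE(sat), so the active-region assumption holds.

active; I_C ≈ 0.82 mA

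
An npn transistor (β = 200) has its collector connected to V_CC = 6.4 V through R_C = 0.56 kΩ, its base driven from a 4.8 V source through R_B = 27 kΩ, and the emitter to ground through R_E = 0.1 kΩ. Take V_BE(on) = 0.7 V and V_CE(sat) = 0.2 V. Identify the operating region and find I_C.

saturation; I_C ≈ 9.4 mA

Assume active: I_B = (4.8 − 0.7)/(27 + 201×0.1) = 0.087 mA, I_C = β·I_B = 17.4 mA.
Then V_CE = 6.4 − 17.4×0.56 − 17.5×0.1 = -5.1 V < 0.2 V — the active assumption fails.
Re-solve with V_CE = 0.2 V. KCL at the emitter: V_E/R_E = (V_BB−0.7−V_E)/R_B + (V_CC−0.2−V_E)/R_C, giving V_E = 0.949 V.
I_C = (V_CC − 0.2 − V_E)/R_C = (6.2 − 0.949)/0.56 = 9.38 mA.
Check: I_B = (4.1 − 0.949)/27 = 0.117 mA, and β·I_B = 23.3 mA > I_C, confirming saturation.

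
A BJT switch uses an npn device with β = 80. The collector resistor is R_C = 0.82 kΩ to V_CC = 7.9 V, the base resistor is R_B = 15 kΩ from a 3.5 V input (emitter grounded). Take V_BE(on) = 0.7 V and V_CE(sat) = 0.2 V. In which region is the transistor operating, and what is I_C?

Assume active: I_B = (3.5 − 0.7)/15 = 0.187 mA, giving I_C = β·I_B = 14.9 mA.
But then V_CE = 7.9 − 14.9×0.82 = -4.35 V < V_CE(sat) = 0.2 V — impossible in the active region.
So the transistor is saturated. With V_CE = 0.2 V, I_C = (V_CC − 0.2)/R_C = 7.7/0.82 = 9.39 mA.
Check: β·I_B = 14.9 mA > I_C = 9.39 mA, confirming saturation.

saturation; I_C ≈ 9.4 mA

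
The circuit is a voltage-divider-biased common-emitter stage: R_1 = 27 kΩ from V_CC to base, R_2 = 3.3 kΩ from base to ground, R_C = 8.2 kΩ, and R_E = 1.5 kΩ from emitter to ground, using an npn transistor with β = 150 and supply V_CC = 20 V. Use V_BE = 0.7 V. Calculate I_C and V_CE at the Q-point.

I_C ≈ 0.97 mA, V_CE ≈ 11 V

Thevenize the base divider: V_Th = V_CC·R_2/(R_1+R_2) = 20×3.3/30.3 = 2.18 V, R_Th = R_1‖R_2 = 2.94 kΩ.
Base-emitter loop: V_Th = I_B·R_Th + V_BE + (β+1)I_B·R_E, so I_B = (2.18 − 0.7) / (2.94 + 151×1.5) = 0.00644 mA.
I_C = β·I_B = 150×0.00644 = 0.966 mA, and I_E = (β+1)I_B = 0.973 mA.
V_CE = V_CC − I_C·R_C − I_E·R_E = 20 − 0.966×8.2 − 0.973×1.5 = 10.6 V.
V_CE = 10.6 V > 0.2 V confirms active-region operation.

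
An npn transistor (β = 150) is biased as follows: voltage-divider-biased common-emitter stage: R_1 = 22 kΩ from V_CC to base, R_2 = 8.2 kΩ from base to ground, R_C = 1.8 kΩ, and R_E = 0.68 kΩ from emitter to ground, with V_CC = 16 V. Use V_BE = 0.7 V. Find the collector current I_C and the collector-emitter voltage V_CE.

Thevenize the base divider: V_Th = V_CC·R_2/(R_1+R_2) = 16×8.2/30.2 = 4.34 V, R_Th = R_1‖R_2 = 5.97 kΩ.
Base-emitter loop: V_Th = I_B·R_Th + V_BE + (β+1)I_B·R_E, so I_B = (4.34 − 0.7) / (5.97 + 151×0.68) = 0.0335 mA.
I_C = β·I_B = 150×0.0335 = 5.03 mA, and I_E = (β+1)I_B = 5.06 mA.
V_CE = V_CC − I_C·R_C − I_E·R_E = 16 − 5.03×1.8 − 5.06×0.68 = 3.5 V.
V_CE = 3.5 V > 0.2 V confirms active-region operation.

I_C ≈ 5 mA, V_CE ≈ 3.5 V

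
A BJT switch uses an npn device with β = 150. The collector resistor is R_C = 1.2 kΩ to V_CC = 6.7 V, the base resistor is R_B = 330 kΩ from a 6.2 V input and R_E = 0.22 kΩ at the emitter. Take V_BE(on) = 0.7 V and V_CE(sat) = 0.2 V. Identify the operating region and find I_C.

Assume active. Base-emitter loop: I_B = (V_BB − V_BE)/(R_B + (β+1)R_E) = (6.2 − 0.7)/(330 + 151×0.22) = 0.0151 mA.
I_C = β·I_B = 150×0.0151 = 2.27 mA.
V_CE = V_CC − I_C·R_C − I_E·R_E = 6.7 − 2.27×1.2 − 2.29×0.22 = 3.47 V > V_CE(sat), so the active-region assumption holds.

active; I_C ≈ 2.3 mA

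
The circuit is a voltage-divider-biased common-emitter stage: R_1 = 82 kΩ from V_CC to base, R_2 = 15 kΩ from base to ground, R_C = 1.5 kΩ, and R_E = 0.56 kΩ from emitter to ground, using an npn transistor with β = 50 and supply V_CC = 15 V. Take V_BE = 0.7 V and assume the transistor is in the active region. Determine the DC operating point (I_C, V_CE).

Thevenize the base divider: V_Th = V_CC·R_2/(R_1+R_2) = 15×15/97 = 2.32 V, R_Th = R_1‖R_2 = 12.7 kΩ.
Base-emitter loop: V_Th = I_B·R_Th + V_BE + (β+1)I_B·R_E, so I_B = (2.32 − 0.7) / (12.7 + 51×0.56) = 0.0393 mA.
I_C = β·I_B = 50×0.0393 = 1.96 mA, and I_E = (β+1)I_B = 2 mA.
V_CE = V_CC − I_C·R_C − I_E·R_E = 15 − 1.96×1.5 − 2×0.56 = 10.9 V.
V_CE = 10.9 V > 0.2 V confirms active-region operation.

I_C ≈ 2 mA, V_CE ≈ 11 V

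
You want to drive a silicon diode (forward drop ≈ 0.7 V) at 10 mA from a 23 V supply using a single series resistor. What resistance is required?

The resistor drops V_S − V_D = 23 − 0.7 = 22.3 V at 10 mA.
R = 22.3 V / 10 mA = 2.23 kΩ.

R ≈ 2.2 kΩ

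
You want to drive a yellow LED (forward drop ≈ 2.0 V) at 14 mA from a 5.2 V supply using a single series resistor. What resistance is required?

R ≈ 0.23 kΩ

The resistor drops V_S − V_D = 5.2 − 2.0 = 3.2 V at 14 mA.
R = 3.2 V / 14 mA = 0.229 kΩ.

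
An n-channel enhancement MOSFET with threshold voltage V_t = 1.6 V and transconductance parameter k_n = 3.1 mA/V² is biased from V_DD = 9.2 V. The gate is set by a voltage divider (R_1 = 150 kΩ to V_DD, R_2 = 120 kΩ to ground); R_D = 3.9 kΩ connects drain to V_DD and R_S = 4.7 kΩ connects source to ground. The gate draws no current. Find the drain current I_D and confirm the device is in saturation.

V_G = V_DD·R_2/(R_1+R_2) = 9.2×120/270 = 4.09 V.
Assume saturation: I_D = (k_n/2)(V_GS − V_t)² with V_GS = V_G − I_D·R_S = 4.09 − 4.7·I_D.
Substituting gives 34.2·I_D² − 37.3·I_D + 9.6 = 0, with roots I_D = 0.419 or 0.669 mA.
The root I_D = 0.669 mA gives V_GS = 0.943 V ≤ V_t, so take I_D = 0.419 mA.
Then V_GS = 2.12 V and V_DS = V_DD − I_D(R_D+R_S) = 9.2 − 0.419×8.6 = 5.6 V.
Saturation requires V_DS ≥ V_GS − V_t = 0.52 V; 5.6 ≥ 0.52 ✓.

I_D ≈ 0.42 mA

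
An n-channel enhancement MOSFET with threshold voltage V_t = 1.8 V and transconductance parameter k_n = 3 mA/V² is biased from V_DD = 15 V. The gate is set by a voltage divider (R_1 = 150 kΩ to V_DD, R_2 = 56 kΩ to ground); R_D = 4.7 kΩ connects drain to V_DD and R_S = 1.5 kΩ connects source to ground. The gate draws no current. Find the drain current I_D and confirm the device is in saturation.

I_D ≈ 0.98 mA

V_G = V_DD·R_2/(R_1+R_2) = 15×56/206 = 4.08 V.
Assume saturation: I_D = (k_n/2)(V_GS − V_t)² with V_GS = V_G − I_D·R_S = 4.08 − 1.5·I_D.
Substituting gives 3.38·I_D² − 11.2·I_D + 7.78 = 0, with roots I_D = 0.98 or 2.35 mA.
The root I_D = 2.35 mA gives V_GS = 0.547 V ≤ V_t, so take I_D = 0.98 mA.
Then V_GS = 2.61 V and V_DS = V_DD − I_D(R_D+R_S) = 15 − 0.98×6.2 = 8.93 V.
Saturation requires V_DS ≥ V_GS − V_t = 0.808 V; 8.93 ≥ 0.808 ✓.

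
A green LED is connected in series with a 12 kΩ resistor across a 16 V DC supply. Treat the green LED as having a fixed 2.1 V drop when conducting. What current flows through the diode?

KVL around the loop: 16 = V_D + I·R = 2.1 + I × 12 kΩ.
So I = (16 − 2.1) / 12 kΩ = 13.9 / 12 = 1.16 mA.

I ≈ 1.2 mA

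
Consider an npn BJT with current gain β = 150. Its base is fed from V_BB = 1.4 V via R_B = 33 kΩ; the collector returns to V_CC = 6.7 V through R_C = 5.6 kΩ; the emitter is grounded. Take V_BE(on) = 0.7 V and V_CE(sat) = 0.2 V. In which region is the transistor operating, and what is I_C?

Assume active: I_B = (1.4 − 0.7)/33 = 0.0212 mA, giving I_C = β·I_B = 3.18 mA.
But then V_CE = 6.7 − 3.18×5.6 = -11.1 V < V_CE(sat) = 0.2 V — impossible in the active region.
So the transistor is saturated. With V_CE = 0.2 V, I_C = (V_CC − 0.2)/R_C = 6.5/5.6 = 1.16 mA.
Check: β·I_B = 3.18 mA > I_C = 1.16 mA, confirming saturation.

saturation; I_C ≈ 1.2 mA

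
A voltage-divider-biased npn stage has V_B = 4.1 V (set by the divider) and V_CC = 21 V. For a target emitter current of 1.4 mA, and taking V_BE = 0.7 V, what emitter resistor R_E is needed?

R_E ≈ 2.4 kΩ

V_E = V_B − V_BE = 4.1 − 0.7 = 3.4 V.
R_E = V_E / I_E = 3.4 / 1.4 = 2.43 kΩ.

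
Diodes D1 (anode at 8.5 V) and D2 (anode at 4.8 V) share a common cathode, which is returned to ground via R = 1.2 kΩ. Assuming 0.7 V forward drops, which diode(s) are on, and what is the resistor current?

Only D1 conducts; I_R ≈ 6.5 mA

Assume both conduct. Then node N would need to be at both 8.5−0.7 = 7.8 V and 4.8−0.7 = 4.1 V, which is impossible.
Assume only D1 conducts: V_N = 8.5 − 0.7 = 7.8 V, so I_R = 7.8/1.2 = 6.5 mA.
Check D2: its anode-to-cathode voltage is 4.8 − 7.8 = -3 V < 0.7 V, so it is off. The assumption is consistent.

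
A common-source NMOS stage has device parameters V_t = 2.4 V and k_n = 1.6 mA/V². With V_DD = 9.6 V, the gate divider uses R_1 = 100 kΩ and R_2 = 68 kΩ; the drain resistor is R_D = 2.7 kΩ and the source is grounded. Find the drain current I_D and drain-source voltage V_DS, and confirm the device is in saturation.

I_D ≈ 1.8 mA, V_DS ≈ 4.8 V

V_G = V_DD·R_2/(R_1+R_2) = 9.6×68/168 = 3.89 V. With the source grounded, V_GS = V_G = 3.89 V.
Assume saturation: I_D = (k_n/2)(V_GS − V_t)² = (1.6/2)×(3.89 − 2.4)² = 0.8×1.49² = 1.77 mA.
V_DS = V_DD − I_D·R_D = 9.6 − 1.77×2.7 = 4.83 V.
Saturation requires V_DS ≥ V_GS − V_t = 1.49 V; 4.83 ≥ 1.49 ✓.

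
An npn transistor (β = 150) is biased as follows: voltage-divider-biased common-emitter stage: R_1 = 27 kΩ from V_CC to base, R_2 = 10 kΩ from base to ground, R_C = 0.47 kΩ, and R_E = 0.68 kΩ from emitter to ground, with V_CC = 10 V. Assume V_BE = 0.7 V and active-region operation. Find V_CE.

V_CE ≈ 6.8 V

Thevenize the base divider: V_Th = V_CC·R_2/(R_1+R_2) = 10×10/37 = 2.7 V, R_Th = R_1‖R_2 = 7.3 kΩ.
Base-emitter loop: V_Th = I_B·R_Th + V_BE + (β+1)I_B·R_E, so I_B = (2.7 − 0.7) / (7.3 + 151×0.68) = 0.0182 mA.
I_C = β·I_B = 150×0.0182 = 2.73 mA, and I_E = (β+1)I_B = 2.75 mA.
V_CE = V_CC − I_C·R_C − I_E·R_E = 10 − 2.73×0.47 − 2.75×0.68 = 6.85 V.
V_CE = 6.85 V > 0.2 V confirms active-region operation.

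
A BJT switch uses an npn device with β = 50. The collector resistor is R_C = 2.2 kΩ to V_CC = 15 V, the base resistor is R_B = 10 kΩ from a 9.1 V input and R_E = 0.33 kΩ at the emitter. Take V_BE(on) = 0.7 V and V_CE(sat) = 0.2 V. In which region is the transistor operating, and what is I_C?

saturation; I_C ≈ 5.8 mA

Assume active: I_B = (9.1 − 0.7)/(10 + 51×0.33) = 0.313 mA, I_C = β·I_B = 15.7 mA.
Then V_CE = 15 − 15.7×2.2 − 16×0.33 = -24.7 V < 0.2 V — the active assumption fails.
Re-solve with V_CE = 0.2 V. KCL at the emitter: V_E/R_E = (V_BB−0.7−V_E)/R_B + (V_CC−0.2−V_E)/R_C, giving V_E = 2.11 V.
I_C = (V_CC − 0.2 − V_E)/R_C = (14.8 − 2.11)/2.2 = 5.77 mA.
Check: I_B = (8.4 − 2.11)/10 = 0.629 mA, and β·I_B = 31.4 mA > I_C, confirming saturation.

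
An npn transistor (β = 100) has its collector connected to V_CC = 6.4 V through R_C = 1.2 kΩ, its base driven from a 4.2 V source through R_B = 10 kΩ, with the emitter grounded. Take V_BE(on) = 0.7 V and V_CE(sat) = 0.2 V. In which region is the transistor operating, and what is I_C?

saturation; I_C ≈ 5.2 mA

Assume active: I_B = (4.2 − 0.7)/10 = 0.35 mA, giving I_C = β·I_B = 35 mA.
But then V_CE = 6.4 − 35×1.2 = -35.6 V < V_CE(sat) = 0.2 V — impossible in the active region.
So the transistor is saturated. With V_CE = 0.2 V, I_C = (V_CC − 0.2)/R_C = 6.2/1.2 = 5.17 mA.
Check: β·I_B = 35 mA > I_C = 5.17 mA, confirming saturation.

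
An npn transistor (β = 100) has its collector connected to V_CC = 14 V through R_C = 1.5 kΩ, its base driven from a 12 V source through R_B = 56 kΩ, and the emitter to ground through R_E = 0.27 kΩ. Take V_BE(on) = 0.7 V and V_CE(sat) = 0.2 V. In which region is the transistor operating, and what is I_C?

Assume active: I_B = (12 − 0.7)/(56 + 101×0.27) = 0.136 mA, I_C = β·I_B = 13.6 mA.
Then V_CE = 14 − 13.6×1.5 − 13.7×0.27 = -10.1 V < 0.2 V — the active assumption fails.
Re-solve with V_CE = 0.2 V. KCL at the emitter: V_E/R_E = (V_BB−0.7−V_E)/R_B + (V_CC−0.2−V_E)/R_C, giving V_E = 2.14 V.
I_C = (V_CC − 0.2 − V_E)/R_C = (13.8 − 2.14)/1.5 = 7.77 mA.
Check: I_B = (11.3 − 2.14)/56 = 0.164 mA, and β·I_B = 16.4 mA > I_C, confirming saturation.

saturation; I_C ≈ 7.8 mA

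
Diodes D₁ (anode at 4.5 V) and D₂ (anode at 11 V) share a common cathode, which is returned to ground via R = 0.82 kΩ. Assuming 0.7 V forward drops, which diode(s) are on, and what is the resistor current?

Assume both conduct. Then node N would need to be at both 4.5−0.7 = 3.8 V and 11−0.7 = 10.3 V, which is impossible.
Assume only D₂ conducts: V_N = 11 − 0.7 = 10.3 V, so I_R = 10.3/0.82 = 12.6 mA.
Check D₁: its anode-to-cathode voltage is 4.5 − 10.3 = -5.8 V < 0.7 V, so it is off. The assumption is consistent.

Only D₂ conducts; I_R ≈ 13 mA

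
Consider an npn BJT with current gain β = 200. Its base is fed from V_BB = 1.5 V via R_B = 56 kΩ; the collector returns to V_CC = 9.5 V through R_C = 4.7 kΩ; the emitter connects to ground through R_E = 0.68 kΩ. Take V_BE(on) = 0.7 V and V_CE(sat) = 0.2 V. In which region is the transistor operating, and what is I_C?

active; I_C ≈ 0.83 mA

Assume active. Base-emitter loop: I_B = (V_BB − V_BE)/(R_B + (β+1)R_E) = (1.5 − 0.7)/(56 + 201×0.68) = 0.00415 mA.
I_C = β·I_B = 200×0.00415 = 0.83 mA.
V_CE = V_CC − I_C·R_C − I_E·R_E = 9.5 − 0.83×4.7 − 0.835×0.68 = 5.03 V > V_CE(sat), so the active-region assumption holds.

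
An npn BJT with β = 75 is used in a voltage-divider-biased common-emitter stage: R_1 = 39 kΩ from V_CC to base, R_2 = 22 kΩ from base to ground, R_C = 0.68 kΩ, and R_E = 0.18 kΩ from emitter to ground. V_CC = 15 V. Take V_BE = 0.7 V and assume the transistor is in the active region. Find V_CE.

Thevenize the base divider: V_Th = V_CC·R_2/(R_1+R_2) = 15×22/61 = 5.41 V, R_Th = R_1‖R_2 = 14.1 kΩ.
Base-emitter loop: V_Th = I_B·R_Th + V_BE + (β+1)I_B·R_E, so I_B = (5.41 − 0.7) / (14.1 + 76×0.18) = 0.17 mA.
I_C = β·I_B = 75×0.17 = 12.7 mA, and I_E = (β+1)I_B = 12.9 mA.
V_CE = V_CC − I_C·R_C − I_E·R_E = 15 − 12.7×0.68 − 12.9×0.18 = 4.02 V.
V_CE = 4.02 V > 0.2 V confirms active-region operation.

V_CE ≈ 4 V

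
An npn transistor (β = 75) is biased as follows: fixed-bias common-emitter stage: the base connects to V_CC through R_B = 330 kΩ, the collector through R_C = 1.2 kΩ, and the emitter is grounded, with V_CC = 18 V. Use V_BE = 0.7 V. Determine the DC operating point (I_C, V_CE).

I_C ≈ 3.9 mA, V_CE ≈ 13 V

Base loop: V_CC = I_B·R_B + V_BE, so I_B = (18 − 0.7)/330 kΩ = 0.0524 mA.
In the active region I_C = β·I_B = 75 × 0.0524 = 3.93 mA.
Collector loop: V_CE = V_CC − I_C·R_C = 18 − 3.93×1.2 = 13.3 V.
Since V_CE = 13.3 V > V_CE(sat) ≈ 0.2 V, the transistor is in the active region as assumed.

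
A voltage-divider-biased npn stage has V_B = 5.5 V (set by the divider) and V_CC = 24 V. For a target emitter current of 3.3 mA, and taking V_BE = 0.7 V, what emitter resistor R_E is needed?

R_E ≈ 1.5 kΩ

V_E = V_B − V_BE = 5.5 − 0.7 = 4.8 V.
R_E = V_E / I_E = 4.8 / 3.3 = 1.45 kΩ.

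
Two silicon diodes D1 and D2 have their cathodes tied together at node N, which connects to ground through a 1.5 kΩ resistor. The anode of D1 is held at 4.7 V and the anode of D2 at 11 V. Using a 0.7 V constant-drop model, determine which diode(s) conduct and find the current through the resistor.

Only D2 conducts; I_R ≈ 6.9 mA

Assume both conduct. Then node N would need to be at both 4.7−0.7 = 4 V and 11−0.7 = 10.3 V, which is impossible.
Assume only D2 conducts: V_N = 11 − 0.7 = 10.3 V, so I_R = 10.3/1.5 = 6.87 mA.
Check D1: its anode-to-cathode voltage is 4.7 − 10.3 = -5.6 V < 0.7 V, so it is off. The assumption is consistent.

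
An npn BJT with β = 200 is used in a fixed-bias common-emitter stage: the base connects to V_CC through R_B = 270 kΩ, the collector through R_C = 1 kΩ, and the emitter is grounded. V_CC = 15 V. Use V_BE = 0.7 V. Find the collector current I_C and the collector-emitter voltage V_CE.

Base loop: V_CC = I_B·R_B + V_BE, so I_B = (15 − 0.7)/270 kΩ = 0.053 mA.
In the active region I_C = β·I_B = 200 × 0.053 = 10.6 mA.
Collector loop: V_CE = V_CC − I_C·R_C = 15 − 10.6×1 = 4.41 V.
Since V_CE = 4.41 V > V_CE(sat) ≈ 0.2 V, the transistor is in the active region as assumed.

I_C ≈ 11 mA, V_CE ≈ 4.4 V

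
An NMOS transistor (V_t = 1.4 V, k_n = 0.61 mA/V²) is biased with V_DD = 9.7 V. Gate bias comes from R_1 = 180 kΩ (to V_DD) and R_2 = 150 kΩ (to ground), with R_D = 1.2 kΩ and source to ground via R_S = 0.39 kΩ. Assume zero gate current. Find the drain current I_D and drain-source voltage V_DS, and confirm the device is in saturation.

V_G = V_DD·R_2/(R_1+R_2) = 9.7×150/330 = 4.41 V.
Assume saturation: I_D = (k_n/2)(V_GS − V_t)² with V_GS = V_G − I_D·R_S = 4.41 − 0.39·I_D.
Substituting gives 0.0464·I_D² − 1.72·I_D + 2.76 = 0, with roots I_D = 1.69 or 35.3 mA.
The root I_D = 35.3 mA gives V_GS = -9.36 V ≤ V_t, so take I_D = 1.69 mA.
Then V_GS = 3.75 V and V_DS = V_DD − I_D(R_D+R_S) = 9.7 − 1.69×1.59 = 7.02 V.
Saturation requires V_DS ≥ V_GS − V_t = 2.35 V; 7.02 ≥ 2.35 ✓.

I_D ≈ 1.7 mA, V_DS ≈ 7 V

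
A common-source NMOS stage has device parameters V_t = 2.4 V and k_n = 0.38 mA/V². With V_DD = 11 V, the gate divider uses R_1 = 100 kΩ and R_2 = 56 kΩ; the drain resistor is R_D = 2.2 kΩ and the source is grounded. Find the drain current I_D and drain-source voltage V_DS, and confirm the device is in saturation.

V_G = V_DD·R_2/(R_1+R_2) = 11×56/156 = 3.95 V. With the source grounded, V_GS = V_G = 3.95 V.
Assume saturation: I_D = (k_n/2)(V_GS − V_t)² = (0.38/2)×(3.95 − 2.4)² = 0.19×1.55² = 0.456 mA.
V_DS = V_DD − I_D·R_D = 11 − 0.456×2.2 = 10 V.
Saturation requires V_DS ≥ V_GS − V_t = 1.55 V; 10 ≥ 1.55 ✓.

I_D ≈ 0.46 mA, V_DS ≈ 10 V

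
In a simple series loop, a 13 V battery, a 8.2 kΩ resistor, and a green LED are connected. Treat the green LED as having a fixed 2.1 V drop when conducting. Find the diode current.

KVL around the loop: 13 = V_D + I·R = 2.1 + I × 8.2 kΩ.
So I = (13 − 2.1) / 8.2 kΩ = 10.9 / 8.2 = 1.33 mA.

I ≈ 1.3 mA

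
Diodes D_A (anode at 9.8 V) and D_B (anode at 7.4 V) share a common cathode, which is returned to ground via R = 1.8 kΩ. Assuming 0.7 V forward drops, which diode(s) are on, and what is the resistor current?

Assume both conduct. Then node N would need to be at both 9.8−0.7 = 9.1 V and 7.4−0.7 = 6.7 V, which is impossible.
Assume only D_A conducts: V_N = 9.8 − 0.7 = 9.1 V, so I_R = 9.1/1.8 = 5.06 mA.
Check D_B: its anode-to-cathode voltage is 7.4 − 9.1 = -1.7 V < 0.7 V, so it is off. The assumption is consistent.

Only D_A conducts; I_R ≈ 5.1 mA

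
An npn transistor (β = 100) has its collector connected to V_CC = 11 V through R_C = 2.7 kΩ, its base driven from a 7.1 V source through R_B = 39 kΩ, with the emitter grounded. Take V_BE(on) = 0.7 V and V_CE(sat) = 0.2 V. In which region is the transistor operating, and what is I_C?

Assume active: I_B = (7.1 − 0.7)/39 = 0.164 mA, giving I_C = β·I_B = 16.4 mA.
But then V_CE = 11 − 16.4×2.7 = -33.3 V < V_CE(sat) = 0.2 V — impossible in the active region.
So the transistor is saturated. With V_CE = 0.2 V, I_C = (V_CC − 0.2)/R_C = 10.8/2.7 = 4 mA.
Check: β·I_B = 16.4 mA > I_C = 4 mA, confirming saturation.

saturation; I_C ≈ 4 mA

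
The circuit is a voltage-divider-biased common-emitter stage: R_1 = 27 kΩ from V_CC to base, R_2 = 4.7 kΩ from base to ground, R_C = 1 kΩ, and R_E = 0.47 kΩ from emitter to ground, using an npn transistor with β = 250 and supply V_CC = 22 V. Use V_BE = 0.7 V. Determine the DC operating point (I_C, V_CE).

I_C ≈ 5.3 mA, V_CE ≈ 14 V

Thevenize the base divider: V_Th = V_CC·R_2/(R_1+R_2) = 22×4.7/31.7 = 3.26 V, R_Th = R_1‖R_2 = 4 kΩ.
Base-emitter loop: V_Th = I_B·R_Th + V_BE + (β+1)I_B·R_E, so I_B = (3.26 − 0.7) / (4 + 251×0.47) = 0.021 mA.
I_C = β·I_B = 250×0.021 = 5.25 mA, and I_E = (β+1)I_B = 5.27 mA.
V_CE = V_CC − I_C·R_C − I_E·R_E = 22 − 5.25×1 − 5.27×0.47 = 14.3 V.
V_CE = 14.3 V > 0.2 V confirms active-region operation.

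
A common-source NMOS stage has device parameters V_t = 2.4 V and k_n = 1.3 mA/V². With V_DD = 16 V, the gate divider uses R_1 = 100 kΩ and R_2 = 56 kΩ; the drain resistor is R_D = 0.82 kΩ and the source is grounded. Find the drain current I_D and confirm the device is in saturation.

I_D ≈ 7.3 mA

V_G = V_DD·R_2/(R_1+R_2) = 16×56/156 = 5.74 V. With the source grounded, V_GS = V_G = 5.74 V.
Assume saturation: I_D = (k_n/2)(V_GS − V_t)² = (1.3/2)×(5.74 − 2.4)² = 0.65×3.34² = 7.27 mA.
V_DS = V_DD − I_D·R_D = 16 − 7.27×0.82 = 10 V.
Saturation requires V_DS ≥ V_GS − V_t = 3.34 V; 10 ≥ 3.34 ✓.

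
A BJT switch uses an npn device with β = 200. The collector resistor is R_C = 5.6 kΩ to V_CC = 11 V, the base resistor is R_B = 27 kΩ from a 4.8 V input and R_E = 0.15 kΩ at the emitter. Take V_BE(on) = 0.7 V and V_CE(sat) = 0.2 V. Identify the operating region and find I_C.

Assume active: I_B = (4.8 − 0.7)/(27 + 201×0.15) = 0.0717 mA, I_C = β·I_B = 14.3 mA.
Then V_CE = 11 − 14.3×5.6 − 14.4×0.15 = -71.5 V < 0.2 V — the active assumption fails.
Re-solve with V_CE = 0.2 V. KCL at the emitter: V_E/R_E = (V_BB−0.7−V_E)/R_B + (V_CC−0.2−V_E)/R_C, giving V_E = 0.302 V.
I_C = (V_CC − 0.2 − V_E)/R_C = (10.8 − 0.302)/5.6 = 1.87 mA.
Check: I_B = (4.1 − 0.302)/27 = 0.141 mA, and β·I_B = 28.1 mA > I_C, confirming saturation.

saturation; I_C ≈ 1.9 mA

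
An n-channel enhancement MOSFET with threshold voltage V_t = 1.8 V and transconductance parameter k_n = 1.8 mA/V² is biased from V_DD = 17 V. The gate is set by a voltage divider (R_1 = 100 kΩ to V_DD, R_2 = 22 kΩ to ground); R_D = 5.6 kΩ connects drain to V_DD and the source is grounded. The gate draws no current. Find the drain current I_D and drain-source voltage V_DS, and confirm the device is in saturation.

V_G = V_DD·R_2/(R_1+R_2) = 17×22/122 = 3.07 V. With the source grounded, V_GS = V_G = 3.07 V.
Assume saturation: I_D = (k_n/2)(V_GS − V_t)² = (1.8/2)×(3.07 − 1.8)² = 0.9×1.27² = 1.44 mA.
V_DS = V_DD − I_D·R_D = 17 − 1.44×5.6 = 8.93 V.
Saturation requires V_DS ≥ V_GS − V_t = 1.27 V; 8.93 ≥ 1.27 ✓.

I_D ≈ 1.4 mA, V_DS ≈ 8.9 V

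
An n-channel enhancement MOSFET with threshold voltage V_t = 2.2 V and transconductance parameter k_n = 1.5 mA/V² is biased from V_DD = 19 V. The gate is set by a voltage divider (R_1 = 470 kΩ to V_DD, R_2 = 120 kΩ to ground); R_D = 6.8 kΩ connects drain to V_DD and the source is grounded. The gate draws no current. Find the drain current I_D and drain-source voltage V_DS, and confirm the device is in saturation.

V_G = V_DD·R_2/(R_1+R_2) = 19×120/590 = 3.86 V. With the source grounded, V_GS = V_G = 3.86 V.
Assume saturation: I_D = (k_n/2)(V_GS − V_t)² = (1.5/2)×(3.86 − 2.2)² = 0.75×1.66² = 2.08 mA.
V_DS = V_DD − I_D·R_D = 19 − 2.08×6.8 = 4.87 V.
Saturation requires V_DS ≥ V_GS − V_t = 1.66 V; 4.87 ≥ 1.66 ✓.

I_D ≈ 2.1 mA, V_DS ≈ 4.9 V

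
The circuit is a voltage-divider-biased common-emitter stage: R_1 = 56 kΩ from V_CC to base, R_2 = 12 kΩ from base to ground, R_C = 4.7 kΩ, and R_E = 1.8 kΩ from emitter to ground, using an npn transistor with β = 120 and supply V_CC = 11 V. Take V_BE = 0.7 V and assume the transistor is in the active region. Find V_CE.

Thevenize the base divider: V_Th = V_CC·R_2/(R_1+R_2) = 11×12/68 = 1.94 V, R_Th = R_1‖R_2 = 9.88 kΩ.
Base-emitter loop: V_Th = I_B·R_Th + V_BE + (β+1)I_B·R_E, so I_B = (1.94 − 0.7) / (9.88 + 121×1.8) = 0.00545 mA.
I_C = β·I_B = 120×0.00545 = 0.654 mA, and I_E = (β+1)I_B = 0.66 mA.
V_CE = V_CC − I_C·R_C − I_E·R_E = 11 − 0.654×4.7 − 0.66×1.8 = 6.74 V.
V_CE = 6.74 V > 0.2 V confirms active-region operation.

V_CE ≈ 6.7 V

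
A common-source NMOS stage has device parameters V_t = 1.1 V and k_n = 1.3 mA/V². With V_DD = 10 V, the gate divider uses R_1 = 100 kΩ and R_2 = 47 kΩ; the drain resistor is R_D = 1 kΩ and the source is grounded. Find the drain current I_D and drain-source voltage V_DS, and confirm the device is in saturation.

V_G = V_DD·R_2/(R_1+R_2) = 10×47/147 = 3.2 V. With the source grounded, V_GS = V_G = 3.2 V.
Assume saturation: I_D = (k_n/2)(V_GS − V_t)² = (1.3/2)×(3.2 − 1.1)² = 0.65×2.1² = 2.86 mA.
V_DS = V_DD − I_D·R_D = 10 − 2.86×1 = 7.14 V.
Saturation requires V_DS ≥ V_GS − V_t = 2.1 V; 7.14 ≥ 2.1 ✓.

I_D ≈ 2.9 mA, V_DS ≈ 7.1 V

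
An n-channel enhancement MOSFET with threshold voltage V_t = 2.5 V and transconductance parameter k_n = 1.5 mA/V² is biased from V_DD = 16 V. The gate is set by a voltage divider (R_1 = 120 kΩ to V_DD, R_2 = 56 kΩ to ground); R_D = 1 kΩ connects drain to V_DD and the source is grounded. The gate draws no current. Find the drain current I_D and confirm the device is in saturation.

V_G = V_DD·R_2/(R_1+R_2) = 16×56/176 = 5.09 V. With the source grounded, V_GS = V_G = 5.09 V.
Assume saturation: I_D = (k_n/2)(V_GS − V_t)² = (1.5/2)×(5.09 − 2.5)² = 0.75×2.59² = 5.03 mA.
V_DS = V_DD − I_D·R_D = 16 − 5.03×1 = 11 V.
Saturation requires V_DS ≥ V_GS − V_t = 2.59 V; 11 ≥ 2.59 ✓.

I_D ≈ 5 mA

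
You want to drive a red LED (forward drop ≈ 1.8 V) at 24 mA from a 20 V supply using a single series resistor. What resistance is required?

The resistor drops V_S − V_D = 20 − 1.8 = 18.2 V at 24 mA.
R = 18.2 V / 24 mA = 0.758 kΩ.

R ≈ 0.76 kΩ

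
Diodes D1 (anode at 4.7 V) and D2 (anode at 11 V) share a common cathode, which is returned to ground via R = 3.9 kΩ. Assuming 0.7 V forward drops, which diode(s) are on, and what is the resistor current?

Only D2 conducts; I_R ≈ 2.6 mA

Assume both conduct. Then node N would need to be at both 4.7−0.7 = 4 V and 11−0.7 = 10.3 V, which is impossible.
Assume only D2 conducts: V_N = 11 − 0.7 = 10.3 V, so I_R = 10.3/3.9 = 2.64 mA.
Check D1: its anode-to-cathode voltage is 4.7 − 10.3 = -5.6 V < 0.7 V, so it is off. The assumption is consistent.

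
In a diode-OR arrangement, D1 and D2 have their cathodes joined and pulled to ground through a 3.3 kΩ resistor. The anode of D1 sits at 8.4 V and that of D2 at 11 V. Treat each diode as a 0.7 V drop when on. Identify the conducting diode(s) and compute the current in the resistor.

Only D2 conducts; I_R ≈ 3.1 mA

Assume both conduct. Then node N would need to be at both 8.4−0.7 = 7.7 V and 11−0.7 = 10.3 V, which is impossible.
Assume only D2 conducts: V_N = 11 − 0.7 = 10.3 V, so I_R = 10.3/3.3 = 3.12 mA.
Check D1: its anode-to-cathode voltage is 8.4 − 10.3 = -1.9 V < 0.7 V, so it is off. The assumption is consistent.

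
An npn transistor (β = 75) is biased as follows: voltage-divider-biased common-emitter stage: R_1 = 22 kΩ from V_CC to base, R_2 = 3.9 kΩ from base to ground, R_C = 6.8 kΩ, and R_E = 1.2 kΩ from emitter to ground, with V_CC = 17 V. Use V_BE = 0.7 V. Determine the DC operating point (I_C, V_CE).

Thevenize the base divider: V_Th = V_CC·R_2/(R_1+R_2) = 17×3.9/25.9 = 2.56 V, R_Th = R_1‖R_2 = 3.31 kΩ.
Base-emitter loop: V_Th = I_B·R_Th + V_BE + (β+1)I_B·R_E, so I_B = (2.56 − 0.7) / (3.31 + 76×1.2) = 0.0197 mA.
I_C = β·I_B = 75×0.0197 = 1.48 mA, and I_E = (β+1)I_B = 1.5 mA.
V_CE = V_CC − I_C·R_C − I_E·R_E = 17 − 1.48×6.8 − 1.5×1.2 = 5.17 V.
V_CE = 5.17 V > 0.2 V confirms active-region operation.

I_C ≈ 1.5 mA, V_CE ≈ 5.2 V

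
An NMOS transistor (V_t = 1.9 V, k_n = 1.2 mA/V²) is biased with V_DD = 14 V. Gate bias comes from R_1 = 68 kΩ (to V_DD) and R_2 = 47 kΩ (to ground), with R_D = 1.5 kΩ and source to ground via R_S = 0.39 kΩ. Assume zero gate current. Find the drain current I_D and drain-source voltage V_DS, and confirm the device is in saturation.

I_D ≈ 3.6 mA, V_DS ≈ 7.3 V

V_G = V_DD·R_2/(R_1+R_2) = 14×47/115 = 5.72 V.
Assume saturation: I_D = (k_n/2)(V_GS − V_t)² with V_GS = V_G − I_D·R_S = 5.72 − 0.39·I_D.
Substituting gives 0.0913·I_D² − 2.79·I_D + 8.76 = 0, with roots I_D = 3.56 or 27 mA.
The root I_D = 27 mA gives V_GS = -4.81 V ≤ V_t, so take I_D = 3.56 mA.
Then V_GS = 4.33 V and V_DS = V_DD − I_D(R_D+R_S) = 14 − 3.56×1.89 = 7.28 V.
Saturation requires V_DS ≥ V_GS − V_t = 2.43 V; 7.28 ≥ 2.43 ✓.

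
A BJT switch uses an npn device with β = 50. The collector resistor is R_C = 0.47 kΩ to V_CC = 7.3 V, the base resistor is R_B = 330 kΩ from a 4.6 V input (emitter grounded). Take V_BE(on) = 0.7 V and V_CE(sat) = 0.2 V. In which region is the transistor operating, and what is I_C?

active; I_C ≈ 0.59 mA

Assume active. Base-emitter loop: I_B = (V_BB − V_BE)/R_B = (4.6 − 0.7)/330 = 0.0118 mA.
I_C = β·I_B = 50×0.0118 = 0.591 mA.
V_CE = V_CC − I_C·R_C = 7.3 − 0.591×0.47 = 7.02 V > V_CE(sat), so the active-region assumption holds.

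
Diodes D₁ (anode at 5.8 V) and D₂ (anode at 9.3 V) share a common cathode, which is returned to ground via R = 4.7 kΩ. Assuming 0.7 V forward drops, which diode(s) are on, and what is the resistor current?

Assume both conduct. Then node N would need to be at both 5.8−0.7 = 5.1 V and 9.3−0.7 = 8.6 V, which is impossible.
Assume only D₂ conducts: V_N = 9.3 − 0.7 = 8.6 V, so I_R = 8.6/4.7 = 1.83 mA.
Check D₁: its anode-to-cathode voltage is 5.8 − 8.6 = -2.8 V < 0.7 V, so it is off. The assumption is consistent.

Only D₂ conducts; I_R ≈ 1.8 mA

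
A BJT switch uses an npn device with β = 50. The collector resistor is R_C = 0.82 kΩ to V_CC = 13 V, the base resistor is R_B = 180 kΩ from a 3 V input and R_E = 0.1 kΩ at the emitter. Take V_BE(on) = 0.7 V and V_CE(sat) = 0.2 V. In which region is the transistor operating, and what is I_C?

active; I_C ≈ 0.62 mA

Assume active. Base-emitter loop: I_B = (V_BB − V_BE)/(R_B + (β+1)R_E) = (3 − 0.7)/(180 + 51×0.1) = 0.0124 mA.
I_C = β·I_B = 50×0.0124 = 0.621 mA.
V_CE = V_CC − I_C·R_C − I_E·R_E = 13 − 0.621×0.82 − 0.634×0.1 = 12.4 V > V_CE(sat), so the active-region assumption holds.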